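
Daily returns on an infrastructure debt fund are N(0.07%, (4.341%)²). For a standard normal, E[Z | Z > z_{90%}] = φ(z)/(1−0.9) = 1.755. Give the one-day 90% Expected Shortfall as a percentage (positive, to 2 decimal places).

7.55%

ES = −(0.07%) + 4.341% × 1.755 = 7.548%.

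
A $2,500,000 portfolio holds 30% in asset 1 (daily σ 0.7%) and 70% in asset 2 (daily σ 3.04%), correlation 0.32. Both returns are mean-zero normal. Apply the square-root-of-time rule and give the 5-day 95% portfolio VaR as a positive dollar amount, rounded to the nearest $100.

σ_p = √(0.3²·0.7² + 0.7²·3.04² + 2·0.32·0.3·0.7·0.7·3.04) = 2.204%.
σ_{5d} = 2.204% × √5 = 4.928%.
z(95%) = 1.645.
VaR = 1.645 × 4.928% = 8.107%; on $2,500,000 that is $202,675.

$202,700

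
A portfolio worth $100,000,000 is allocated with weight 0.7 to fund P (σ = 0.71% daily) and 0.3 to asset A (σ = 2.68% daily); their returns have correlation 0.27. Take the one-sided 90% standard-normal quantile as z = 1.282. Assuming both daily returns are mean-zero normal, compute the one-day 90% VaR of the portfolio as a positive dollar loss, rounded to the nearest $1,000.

$1,350,000

σ_p² = 0.7²·0.71² + 0.3²·2.68² + 2·0.27·0.7·0.3·0.71·2.68 = 1.1092 (%²).
σ_p = √1.1092 = 1.053%.
VaR = 1.282 × 1.053% = 1.350%; on $100,000,000 that is $1,350,000.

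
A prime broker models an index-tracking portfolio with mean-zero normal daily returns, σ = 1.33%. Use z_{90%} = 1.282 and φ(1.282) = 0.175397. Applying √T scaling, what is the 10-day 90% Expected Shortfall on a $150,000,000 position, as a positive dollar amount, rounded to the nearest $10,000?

σ_{10d} = 1.33% × √10 = 4.206%.
ES multiplier = φ(z)/(1−α) = 0.175397/0.1 = 1.754.
ES = 4.206% × 1.754 = 7.377%; on $150,000,000: $11,065,500.

$11,070,000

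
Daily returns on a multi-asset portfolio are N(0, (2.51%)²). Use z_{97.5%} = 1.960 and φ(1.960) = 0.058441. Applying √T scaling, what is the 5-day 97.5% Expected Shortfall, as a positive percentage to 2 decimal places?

13.12%

σ_{5d} = 2.51% × √5 = 5.613%.
ES multiplier = φ(z)/(1−α) = 0.058441/0.025 = 2.338.
ES = 5.613% × 2.338 = 13.123%.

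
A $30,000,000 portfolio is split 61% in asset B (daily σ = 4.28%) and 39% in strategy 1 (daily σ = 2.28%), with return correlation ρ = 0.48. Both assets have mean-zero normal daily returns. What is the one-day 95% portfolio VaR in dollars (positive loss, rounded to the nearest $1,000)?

$1,548,000

σ_p² = 0.61²·4.28² + 0.39²·2.28² + 2·0.48·0.61·0.39·4.28·2.28 = 9.8356 (%²).
σ_p = √9.8356 = 3.136%.
At 95%, z = 1.645.
VaR = 1.645 × 3.136% = 5.159%; on $30,000,000 that is $1,547,700.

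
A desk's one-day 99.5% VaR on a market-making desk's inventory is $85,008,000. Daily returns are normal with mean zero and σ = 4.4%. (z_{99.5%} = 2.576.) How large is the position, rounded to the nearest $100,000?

$750,000,000

VaR as a fraction of value: z·σ = 2.576 × 4.4% = 11.3344%.
Position = $85,008,000 / 0.113344 = $750,000,000.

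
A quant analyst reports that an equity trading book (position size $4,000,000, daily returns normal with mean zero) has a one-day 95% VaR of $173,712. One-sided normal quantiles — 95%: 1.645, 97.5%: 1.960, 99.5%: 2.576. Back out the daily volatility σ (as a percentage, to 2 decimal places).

2.64%

VaR as a fraction: $173,712 / $4,000,000 = 4.343%.
σ = VaR / z = 4.343% / 1.645 = 2.640%.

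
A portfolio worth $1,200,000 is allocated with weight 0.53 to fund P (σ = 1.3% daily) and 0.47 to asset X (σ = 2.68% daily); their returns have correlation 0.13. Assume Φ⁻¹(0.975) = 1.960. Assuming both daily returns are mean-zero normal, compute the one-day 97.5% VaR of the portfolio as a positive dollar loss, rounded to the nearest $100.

$35,600

σ_p² = 0.53²·1.3² + 0.47²·2.68² + 2·0.13·0.53·0.47·1.3·2.68 = 2.2870 (%²).
σ_p = √2.2870 = 1.512%.
VaR = 1.960 × 1.512% = 2.964%; on $1,200,000 that is $35,568.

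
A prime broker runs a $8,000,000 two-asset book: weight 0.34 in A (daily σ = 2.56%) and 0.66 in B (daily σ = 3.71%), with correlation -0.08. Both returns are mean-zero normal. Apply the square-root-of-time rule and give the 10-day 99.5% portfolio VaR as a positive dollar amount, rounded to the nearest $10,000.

$1,650,000

σ_p = √(0.34²·2.56² + 0.66²·3.71² + 2·-0.08·0.34·0.66·2.56·3.71) = 2.532%.
σ_{10d} = 2.532% × √10 = 8.007%.
z(99.5%) = 2.576.
VaR = 2.576 × 8.007% = 20.626%; on $8,000,000 that is $1,650,080.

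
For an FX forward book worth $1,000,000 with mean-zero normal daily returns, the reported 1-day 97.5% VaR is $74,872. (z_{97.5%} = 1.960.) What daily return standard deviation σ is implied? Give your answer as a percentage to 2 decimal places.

3.82%

VaR as a fraction: $74,872 / $1,000,000 = 7.487%.
σ = VaR / z = 7.487% / 1.960 = 3.820%.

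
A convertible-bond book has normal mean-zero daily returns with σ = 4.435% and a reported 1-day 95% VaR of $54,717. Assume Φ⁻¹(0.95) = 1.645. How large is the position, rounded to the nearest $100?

VaR as a fraction of value: z·σ = 1.645 × 4.435% = 7.29558%.
Position = $54,717 / 0.0729557 = $750,003.

$750,000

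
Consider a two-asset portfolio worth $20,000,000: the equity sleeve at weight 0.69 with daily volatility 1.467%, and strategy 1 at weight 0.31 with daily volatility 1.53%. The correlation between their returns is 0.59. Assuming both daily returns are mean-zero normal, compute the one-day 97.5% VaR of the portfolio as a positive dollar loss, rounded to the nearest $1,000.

$528,000

σ_p² = 0.69²·1.467² + 0.31²·1.53² + 2·0.59·0.69·0.31·1.467·1.53 = 1.8161 (%²).
σ_p = √1.8161 = 1.348%.
At 97.5%, z = 1.960.
VaR = 1.960 × 1.348% = 2.642%; on $20,000,000 that is $528,400.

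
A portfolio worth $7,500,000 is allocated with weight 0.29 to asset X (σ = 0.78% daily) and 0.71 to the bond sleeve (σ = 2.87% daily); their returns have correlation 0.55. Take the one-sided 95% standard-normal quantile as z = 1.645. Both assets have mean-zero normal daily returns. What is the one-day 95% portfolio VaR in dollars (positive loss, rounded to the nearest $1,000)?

σ_p² = 0.29²·0.78² + 0.71²·2.87² + 2·0.55·0.29·0.71·0.78·2.87 = 4.7104 (%²).
σ_p = √4.7104 = 2.170%.
VaR = 1.645 × 2.170% = 3.570%; on $7,500,000 that is $267,750.

$268,000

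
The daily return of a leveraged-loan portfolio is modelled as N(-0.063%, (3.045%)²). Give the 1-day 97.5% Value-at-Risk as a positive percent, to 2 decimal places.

6.03%

At 97.5% one-sided, z = 1.960.
VaR = −μ + z·σ = −(-0.063%) + 1.960 × 3.045% = 6.031%.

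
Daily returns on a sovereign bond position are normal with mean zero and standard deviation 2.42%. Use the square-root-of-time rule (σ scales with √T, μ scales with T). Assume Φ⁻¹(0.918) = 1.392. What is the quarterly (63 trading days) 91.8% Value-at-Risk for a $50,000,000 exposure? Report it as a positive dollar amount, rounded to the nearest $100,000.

$13,400,000

σ_{63d} = 2.42% × √63 = 19.208%.
VaR = 1.392 × 19.208% = 26.738%.
On $50,000,000: 0.26738 × $50,000,000 = $13,369,000.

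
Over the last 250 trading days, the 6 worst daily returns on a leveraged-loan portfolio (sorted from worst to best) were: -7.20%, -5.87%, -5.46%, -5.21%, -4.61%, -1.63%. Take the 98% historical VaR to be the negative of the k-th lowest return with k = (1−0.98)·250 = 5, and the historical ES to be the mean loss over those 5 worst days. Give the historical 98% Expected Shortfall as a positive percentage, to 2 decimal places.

5.67%

The 5 worst returns sum to -28.35%.
ES = −(-28.35%) / 5 = 5.67%.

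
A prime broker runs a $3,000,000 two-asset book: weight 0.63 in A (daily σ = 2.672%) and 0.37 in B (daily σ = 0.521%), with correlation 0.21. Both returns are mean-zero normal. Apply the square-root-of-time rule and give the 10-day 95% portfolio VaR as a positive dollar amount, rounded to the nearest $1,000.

$271,000

σ_p = √(0.63²·2.672² + 0.37²·0.521² + 2·0.21·0.63·0.37·2.672·0.521) = 1.734%.
σ_{10d} = 1.734% × √10 = 5.483%.
z(95%) = 1.645.
VaR = 1.645 × 5.483% = 9.020%; on $3,000,000 that is $270,600.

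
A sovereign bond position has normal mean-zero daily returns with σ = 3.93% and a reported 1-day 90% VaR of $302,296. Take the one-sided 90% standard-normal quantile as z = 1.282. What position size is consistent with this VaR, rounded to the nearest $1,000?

$6,000,000

VaR as a fraction of value: z·σ = 1.282 × 3.93% = 5.03826%.
Position = $302,296 / 0.0503826 = $6,000,008.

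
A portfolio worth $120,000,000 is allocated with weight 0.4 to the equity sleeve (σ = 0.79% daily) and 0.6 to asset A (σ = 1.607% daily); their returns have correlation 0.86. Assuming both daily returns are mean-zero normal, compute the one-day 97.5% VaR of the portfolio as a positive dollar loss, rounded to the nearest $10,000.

σ_p² = 0.4²·0.79² + 0.6²·1.607² + 2·0.86·0.4·0.6·0.79·1.607 = 1.5536 (%²).
σ_p = √1.5536 = 1.246%.
At 97.5%, z = 1.960.
VaR = 1.960 × 1.246% = 2.442%; on $120,000,000 that is $2,930,400.

$2,930,000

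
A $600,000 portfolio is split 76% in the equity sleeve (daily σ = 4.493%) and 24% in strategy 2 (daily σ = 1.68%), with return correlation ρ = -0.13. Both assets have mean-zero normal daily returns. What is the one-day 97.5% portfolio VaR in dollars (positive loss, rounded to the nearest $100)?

σ_p² = 0.76²·4.493² + 0.24²·1.68² + 2·-0.13·0.76·0.24·4.493·1.68 = 11.4646 (%²).
σ_p = √11.4646 = 3.386%.
At 97.5%, z = 1.960.
VaR = 1.960 × 3.386% = 6.637%; on $600,000 that is $39,822.

$39,800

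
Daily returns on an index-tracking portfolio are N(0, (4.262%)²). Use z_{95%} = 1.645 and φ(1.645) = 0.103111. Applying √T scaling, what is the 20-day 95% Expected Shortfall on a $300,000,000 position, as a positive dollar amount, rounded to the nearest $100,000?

$117,900,000

σ_{20d} = 4.262% × √20 = 19.060%.
ES multiplier = φ(z)/(1−α) = 0.103111/0.05 = 2.062.
ES = 19.060% × 2.062 = 39.302%; on $300,000,000: $117,906,000.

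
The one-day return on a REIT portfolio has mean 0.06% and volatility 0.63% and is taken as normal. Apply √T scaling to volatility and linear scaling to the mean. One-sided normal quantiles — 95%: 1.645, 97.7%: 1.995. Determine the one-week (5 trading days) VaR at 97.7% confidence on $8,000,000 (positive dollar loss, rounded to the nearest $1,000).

$201,000

σ_{5d} = 0.63% × √5 = 1.409%; μ_{5d} = 5 × 0.06% = 0.300%.
VaR = −(0.300%) + 1.995 × 1.409% = 2.511%.
On $8,000,000: 0.02511 × $8,000,000 = $200,880.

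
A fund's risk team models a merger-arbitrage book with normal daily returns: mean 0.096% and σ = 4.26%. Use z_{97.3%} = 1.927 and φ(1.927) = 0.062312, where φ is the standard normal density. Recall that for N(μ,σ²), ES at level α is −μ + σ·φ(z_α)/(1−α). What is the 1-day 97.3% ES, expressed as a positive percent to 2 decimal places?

9.74%

Tail multiplier: φ(z)/(1−α) = 0.062312 / 0.027 = 2.308.
ES = −(0.096%) + 4.26% × 2.308 = 9.736%.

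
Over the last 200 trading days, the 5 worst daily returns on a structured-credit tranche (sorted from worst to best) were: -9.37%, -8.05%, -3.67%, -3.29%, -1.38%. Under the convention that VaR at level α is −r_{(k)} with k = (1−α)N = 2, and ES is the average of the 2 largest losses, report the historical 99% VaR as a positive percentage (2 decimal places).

8.05%

k = 2; the 2nd lowest return is -8.05%, so VaR = 8.05%.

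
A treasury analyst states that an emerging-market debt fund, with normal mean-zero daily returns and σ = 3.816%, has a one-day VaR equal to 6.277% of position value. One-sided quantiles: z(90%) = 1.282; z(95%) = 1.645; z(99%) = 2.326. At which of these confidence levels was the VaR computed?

Implied z = VaR/σ = 6.277 / 3.816 = 1.645.
This matches z(95%) = 1.645.

95%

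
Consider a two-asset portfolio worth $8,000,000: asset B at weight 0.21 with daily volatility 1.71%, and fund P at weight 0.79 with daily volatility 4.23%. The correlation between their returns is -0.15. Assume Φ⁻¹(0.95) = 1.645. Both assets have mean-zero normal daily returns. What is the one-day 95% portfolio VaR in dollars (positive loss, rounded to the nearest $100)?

$435,200

σ_p² = 0.21²·1.71² + 0.79²·4.23² + 2·-0.15·0.21·0.79·1.71·4.23 = 10.9359 (%²).
σ_p = √10.9359 = 3.307%.
VaR = 1.645 × 3.307% = 5.440%; on $8,000,000 that is $435,200.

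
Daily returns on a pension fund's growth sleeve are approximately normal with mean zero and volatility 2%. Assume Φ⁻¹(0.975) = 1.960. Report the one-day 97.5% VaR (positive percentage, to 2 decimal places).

3.92%

VaR = z·σ = 1.960 × 2% = 3.920%.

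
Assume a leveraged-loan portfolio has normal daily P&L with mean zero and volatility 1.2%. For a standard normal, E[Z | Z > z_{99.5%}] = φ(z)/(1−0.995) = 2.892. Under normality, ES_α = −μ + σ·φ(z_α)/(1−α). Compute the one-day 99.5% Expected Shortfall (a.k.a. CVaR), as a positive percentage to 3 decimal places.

ES = 1.2% × 2.892 = 3.470%.

3.470%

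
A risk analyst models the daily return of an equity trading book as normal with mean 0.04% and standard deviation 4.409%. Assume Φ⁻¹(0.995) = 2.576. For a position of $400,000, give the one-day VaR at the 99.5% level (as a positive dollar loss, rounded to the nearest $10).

$45,270

VaR = −μ + z·σ = −(0.04%) + 2.576 × 4.409% = 11.318%.
On $400,000: 0.11318 × $400,000 = $45,272.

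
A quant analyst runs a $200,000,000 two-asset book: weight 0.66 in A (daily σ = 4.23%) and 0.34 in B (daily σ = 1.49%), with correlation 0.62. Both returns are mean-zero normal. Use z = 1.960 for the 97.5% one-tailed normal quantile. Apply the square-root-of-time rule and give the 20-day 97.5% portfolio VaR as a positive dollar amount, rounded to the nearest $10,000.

$54,890,000

σ_p = √(0.66²·4.23² + 0.34²·1.49² + 2·0.62·0.66·0.34·4.23·1.49) = 3.131%.
σ_{20d} = 3.131% × √20 = 14.002%.
VaR = 1.960 × 14.002% = 27.444%; on $200,000,000 that is $54,888,000.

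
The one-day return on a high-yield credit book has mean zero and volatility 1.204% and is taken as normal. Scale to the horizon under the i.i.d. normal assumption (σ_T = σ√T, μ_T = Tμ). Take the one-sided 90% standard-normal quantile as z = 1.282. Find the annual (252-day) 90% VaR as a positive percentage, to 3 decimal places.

σ_{252d} = 1.204% × √252 = 19.113%.
VaR = 1.282 × 19.113% = 24.503%.

24.503%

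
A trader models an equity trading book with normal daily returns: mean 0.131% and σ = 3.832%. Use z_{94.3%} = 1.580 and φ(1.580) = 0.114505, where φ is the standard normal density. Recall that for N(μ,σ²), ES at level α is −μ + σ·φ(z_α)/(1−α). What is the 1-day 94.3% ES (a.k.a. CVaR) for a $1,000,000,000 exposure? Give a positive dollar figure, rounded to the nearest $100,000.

Tail multiplier: φ(z)/(1−α) = 0.114505 / 0.057 = 2.009.
ES = −(0.131%) + 3.832% × 2.009 = 7.567%.
On $1,000,000,000: 0.07567 × $1,000,000,000 = $75,670,000.

$75,700,000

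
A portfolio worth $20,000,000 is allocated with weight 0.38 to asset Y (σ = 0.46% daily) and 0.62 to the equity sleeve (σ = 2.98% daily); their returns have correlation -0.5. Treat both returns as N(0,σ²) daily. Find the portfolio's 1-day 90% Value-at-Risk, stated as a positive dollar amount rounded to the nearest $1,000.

$453,000

σ_p² = 0.38²·0.46² + 0.62²·2.98² + 2·-0.5·0.38·0.62·0.46·2.98 = 3.1212 (%²).
σ_p = √3.1212 = 1.767%.
At 90%, z = 1.282.
VaR = 1.282 × 1.767% = 2.265%; on $20,000,000 that is $453,000.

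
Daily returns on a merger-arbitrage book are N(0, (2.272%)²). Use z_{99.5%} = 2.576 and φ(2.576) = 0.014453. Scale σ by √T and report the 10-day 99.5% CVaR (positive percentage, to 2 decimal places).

σ_{10d} = 2.272% × √10 = 7.185%.
ES multiplier = φ(z)/(1−α) = 0.014453/0.005 = 2.891.
ES = 7.185% × 2.891 = 20.772%.

20.77%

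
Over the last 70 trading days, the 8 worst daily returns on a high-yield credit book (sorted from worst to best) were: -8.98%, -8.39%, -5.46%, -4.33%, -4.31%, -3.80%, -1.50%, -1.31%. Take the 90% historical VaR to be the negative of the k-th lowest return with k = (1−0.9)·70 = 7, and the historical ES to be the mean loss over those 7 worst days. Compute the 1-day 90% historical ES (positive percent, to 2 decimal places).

The 7 worst returns sum to -36.77%.
ES = −(-36.77%) / 7 = 5.2528…% ≈ 5.25%.

5.25%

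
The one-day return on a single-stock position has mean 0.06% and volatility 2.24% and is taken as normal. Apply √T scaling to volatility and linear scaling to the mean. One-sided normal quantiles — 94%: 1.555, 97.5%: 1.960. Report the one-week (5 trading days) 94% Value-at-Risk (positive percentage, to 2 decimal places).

7.49%

σ_{5d} = 2.24% × √5 = 5.009%; μ_{5d} = 5 × 0.06% = 0.300%.
VaR = −(0.300%) + 1.555 × 5.009% = 7.489%.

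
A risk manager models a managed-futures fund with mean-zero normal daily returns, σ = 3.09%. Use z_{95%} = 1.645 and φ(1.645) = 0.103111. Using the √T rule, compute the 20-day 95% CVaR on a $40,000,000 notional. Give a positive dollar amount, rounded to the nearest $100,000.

σ_{20d} = 3.09% × √20 = 13.819%.
ES multiplier = φ(z)/(1−α) = 0.103111/0.05 = 2.062.
ES = 13.819% × 2.062 = 28.495%; on $40,000,000: $11,398,000.

$11,400,000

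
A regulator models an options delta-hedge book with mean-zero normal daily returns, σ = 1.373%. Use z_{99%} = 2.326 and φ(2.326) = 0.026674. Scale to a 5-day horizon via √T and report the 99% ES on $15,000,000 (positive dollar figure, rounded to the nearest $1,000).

$1,228,000

σ_{5d} = 1.373% × √5 = 3.070%.
ES multiplier = φ(z)/(1−α) = 0.026674/0.01 = 2.667.
ES = 3.070% × 2.667 = 8.188%; on $15,000,000: $1,228,200.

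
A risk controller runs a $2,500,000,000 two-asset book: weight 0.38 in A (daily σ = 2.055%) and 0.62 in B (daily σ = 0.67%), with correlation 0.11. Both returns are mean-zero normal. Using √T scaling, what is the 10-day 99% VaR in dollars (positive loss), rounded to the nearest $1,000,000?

$170,000,000

σ_p = √(0.38²·2.055² + 0.62²·0.67² + 2·0.11·0.38·0.62·2.055·0.67) = 0.924%.
σ_{10d} = 0.924% × √10 = 2.922%.
z(99%) = 2.326.
VaR = 2.326 × 2.922% = 6.797%; on $2,500,000,000 that is $169,925,000.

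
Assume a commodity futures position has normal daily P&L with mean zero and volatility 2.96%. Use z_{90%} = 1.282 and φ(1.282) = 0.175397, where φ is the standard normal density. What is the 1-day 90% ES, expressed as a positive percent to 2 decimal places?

5.19%

Tail multiplier: φ(z)/(1−α) = 0.175397 / 0.1 = 1.754.
ES = 2.96% × 1.754 = 5.192%.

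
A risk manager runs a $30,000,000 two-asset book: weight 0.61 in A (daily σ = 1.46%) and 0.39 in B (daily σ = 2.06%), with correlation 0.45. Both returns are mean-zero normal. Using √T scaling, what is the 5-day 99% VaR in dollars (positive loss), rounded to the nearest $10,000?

$2,250,000

σ_p = √(0.61²·1.46² + 0.39²·2.06² + 2·0.45·0.61·0.39·1.46·2.06) = 1.443%.
σ_{5d} = 1.443% × √5 = 3.227%.
z(99%) = 2.326.
VaR = 2.326 × 3.227% = 7.506%; on $30,000,000 that is $2,251,800.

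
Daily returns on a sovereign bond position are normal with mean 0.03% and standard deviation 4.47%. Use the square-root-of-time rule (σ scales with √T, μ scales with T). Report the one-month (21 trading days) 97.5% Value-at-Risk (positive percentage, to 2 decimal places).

At 97.5%, z = 1.960.
σ_{21d} = 4.47% × √21 = 20.484%; μ_{21d} = 21 × 0.03% = 0.630%.
VaR = −(0.630%) + 1.960 × 20.484% = 39.519%.

39.52%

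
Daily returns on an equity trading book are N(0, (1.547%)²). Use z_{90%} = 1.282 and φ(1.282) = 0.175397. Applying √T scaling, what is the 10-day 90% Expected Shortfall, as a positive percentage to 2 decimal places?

σ_{10d} = 1.547% × √10 = 4.892%.
ES multiplier = φ(z)/(1−α) = 0.175397/0.1 = 1.754.
ES = 4.892% × 1.754 = 8.581%.

8.58%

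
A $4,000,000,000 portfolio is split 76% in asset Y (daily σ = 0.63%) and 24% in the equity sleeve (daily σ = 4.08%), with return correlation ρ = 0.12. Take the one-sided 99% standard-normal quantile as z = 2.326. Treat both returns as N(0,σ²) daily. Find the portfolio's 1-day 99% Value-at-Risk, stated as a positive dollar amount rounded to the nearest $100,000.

$106,100,000

σ_p² = 0.76²·0.63² + 0.24²·4.08² + 2·0.12·0.76·0.24·0.63·4.08 = 1.3006 (%²).
σ_p = √1.3006 = 1.140%.
VaR = 2.326 × 1.140% = 2.652%; on $4,000,000,000 that is $106,080,000.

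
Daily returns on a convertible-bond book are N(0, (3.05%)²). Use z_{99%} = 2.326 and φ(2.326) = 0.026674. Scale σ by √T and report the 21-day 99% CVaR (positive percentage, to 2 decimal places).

37.28%

σ_{21d} = 3.05% × √21 = 13.977%.
ES multiplier = φ(z)/(1−α) = 0.026674/0.01 = 2.667.
ES = 13.977% × 2.667 = 37.277%.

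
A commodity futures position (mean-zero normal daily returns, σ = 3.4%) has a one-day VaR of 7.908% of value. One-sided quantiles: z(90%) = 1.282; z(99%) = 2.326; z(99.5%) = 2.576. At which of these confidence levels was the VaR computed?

99%

Implied z = VaR/σ = 7.908 / 3.4 = 2.326.
This matches z(99%) = 2.326.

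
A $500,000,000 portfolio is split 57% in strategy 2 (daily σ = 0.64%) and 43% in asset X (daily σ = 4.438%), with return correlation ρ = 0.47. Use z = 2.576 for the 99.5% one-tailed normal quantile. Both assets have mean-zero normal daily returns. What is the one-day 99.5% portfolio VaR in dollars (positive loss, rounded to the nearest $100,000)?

σ_p² = 0.57²·0.64² + 0.43²·4.438² + 2·0.47·0.57·0.43·0.64·4.438 = 4.4292 (%²).
σ_p = √4.4292 = 2.105%.
VaR = 2.576 × 2.105% = 5.422%; on $500,000,000 that is $27,110,000.

$27,100,000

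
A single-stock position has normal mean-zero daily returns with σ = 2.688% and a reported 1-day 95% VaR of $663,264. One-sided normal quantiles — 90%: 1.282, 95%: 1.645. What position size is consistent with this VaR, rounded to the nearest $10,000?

VaR as a fraction of value: z·σ = 1.645 × 2.688% = 4.42176%.
Position = $663,264 / 0.0442176 = $15,000,000.

$15,000,000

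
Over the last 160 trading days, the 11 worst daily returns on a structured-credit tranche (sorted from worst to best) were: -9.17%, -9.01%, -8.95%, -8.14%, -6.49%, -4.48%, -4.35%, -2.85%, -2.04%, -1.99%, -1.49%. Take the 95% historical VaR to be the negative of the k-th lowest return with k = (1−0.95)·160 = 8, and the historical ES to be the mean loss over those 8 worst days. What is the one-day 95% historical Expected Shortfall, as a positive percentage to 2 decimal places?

6.68%

The 8 worst returns sum to -53.44%.
ES = −(-53.44%) / 8 = 6.68%.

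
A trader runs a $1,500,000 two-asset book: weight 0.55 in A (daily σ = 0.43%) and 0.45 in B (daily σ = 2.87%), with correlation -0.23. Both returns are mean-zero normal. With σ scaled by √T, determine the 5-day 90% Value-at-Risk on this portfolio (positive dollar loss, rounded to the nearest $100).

$54,100

σ_p = √(0.55²·0.43² + 0.45²·2.87² + 2·-0.23·0.55·0.45·0.43·2.87) = 1.258%.
σ_{5d} = 1.258% × √5 = 2.813%.
z(90%) = 1.282.
VaR = 1.282 × 2.813% = 3.606%; on $1,500,000 that is $54,090.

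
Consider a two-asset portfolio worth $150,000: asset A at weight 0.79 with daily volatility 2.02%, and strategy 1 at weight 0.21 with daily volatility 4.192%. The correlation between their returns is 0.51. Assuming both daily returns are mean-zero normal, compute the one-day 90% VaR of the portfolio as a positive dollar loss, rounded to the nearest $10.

$4,190

σ_p² = 0.79²·2.02² + 0.21²·4.192² + 2·0.51·0.79·0.21·2.02·4.192 = 4.7545 (%²).
σ_p = √4.7545 = 2.180%.
At 90%, z = 1.282.
VaR = 1.282 × 2.180% = 2.795%; on $150,000 that is $4,192.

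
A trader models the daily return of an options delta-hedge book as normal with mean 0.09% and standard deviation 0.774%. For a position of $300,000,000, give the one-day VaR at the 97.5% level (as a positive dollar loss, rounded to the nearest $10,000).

At 97.5% one-sided, z = 1.960.
VaR = −μ + z·σ = −(0.09%) + 1.960 × 0.774% = 1.427%.
On $300,000,000: 0.01427 × $300,000,000 = $4,281,000.

$4,280,000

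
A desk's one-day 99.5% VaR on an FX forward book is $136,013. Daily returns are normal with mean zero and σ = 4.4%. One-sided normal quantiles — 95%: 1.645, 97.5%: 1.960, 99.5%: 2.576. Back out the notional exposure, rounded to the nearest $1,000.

$1,200,000

VaR as a fraction of value: z·σ = 2.576 × 4.4% = 11.3344%.
Position = $136,013 / 0.113344 = $1,200,002.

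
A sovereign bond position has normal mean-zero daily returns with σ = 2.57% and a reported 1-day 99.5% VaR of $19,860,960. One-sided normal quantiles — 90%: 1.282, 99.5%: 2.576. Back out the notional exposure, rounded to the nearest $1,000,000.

$300,000,000

VaR as a fraction of value: z·σ = 2.576 × 2.57% = 6.62032%.
Position = $19,860,960 / 0.0662032 = $300,000,000.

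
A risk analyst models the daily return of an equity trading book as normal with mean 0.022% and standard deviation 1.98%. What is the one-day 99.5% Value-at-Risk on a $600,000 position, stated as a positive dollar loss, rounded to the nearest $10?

At 99.5% one-sided, z = 2.576.
VaR = −μ + z·σ = −(0.022%) + 2.576 × 1.98% = 5.078%.
On $600,000: 0.05078 × $600,000 = $30,468.

$30,470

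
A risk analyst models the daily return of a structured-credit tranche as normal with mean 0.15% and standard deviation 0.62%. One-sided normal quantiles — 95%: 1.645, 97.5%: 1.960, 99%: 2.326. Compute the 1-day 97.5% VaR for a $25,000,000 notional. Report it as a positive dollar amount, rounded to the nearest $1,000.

VaR = −μ + z·σ = −(0.15%) + 1.960 × 0.62% = 1.065%.
On $25,000,000: 0.01065 × $25,000,000 = $266,250.

$266,000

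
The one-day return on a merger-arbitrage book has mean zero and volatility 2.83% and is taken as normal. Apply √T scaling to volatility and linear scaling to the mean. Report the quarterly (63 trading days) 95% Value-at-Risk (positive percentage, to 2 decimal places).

At 95%, z = 1.645.
σ_{63d} = 2.83% × √63 = 22.462%.
VaR = 1.645 × 22.462% = 36.950%.

36.95%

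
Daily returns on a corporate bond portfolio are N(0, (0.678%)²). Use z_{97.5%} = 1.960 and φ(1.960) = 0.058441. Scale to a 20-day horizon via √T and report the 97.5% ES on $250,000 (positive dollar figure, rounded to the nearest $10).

σ_{20d} = 0.678% × √20 = 3.032%.
ES multiplier = φ(z)/(1−α) = 0.058441/0.025 = 2.338.
ES = 3.032% × 2.338 = 7.089%; on $250,000: $17,723.

$17,720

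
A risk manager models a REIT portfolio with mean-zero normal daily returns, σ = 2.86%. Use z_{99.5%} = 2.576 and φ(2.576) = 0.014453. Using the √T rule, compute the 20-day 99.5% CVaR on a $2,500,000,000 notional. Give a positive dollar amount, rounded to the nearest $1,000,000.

σ_{20d} = 2.86% × √20 = 12.790%.
ES multiplier = φ(z)/(1−α) = 0.014453/0.005 = 2.891.
ES = 12.790% × 2.891 = 36.976%; on $2,500,000,000: $924,400,000.

$924,000,000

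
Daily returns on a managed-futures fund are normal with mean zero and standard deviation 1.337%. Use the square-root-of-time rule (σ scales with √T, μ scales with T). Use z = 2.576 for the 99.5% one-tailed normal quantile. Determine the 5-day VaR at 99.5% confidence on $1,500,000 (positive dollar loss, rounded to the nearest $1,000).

$116,000

σ_{5d} = 1.337% × √5 = 2.990%.
VaR = 2.576 × 2.990% = 7.702%.
On $1,500,000: 0.07702 × $1,500,000 = $115,530.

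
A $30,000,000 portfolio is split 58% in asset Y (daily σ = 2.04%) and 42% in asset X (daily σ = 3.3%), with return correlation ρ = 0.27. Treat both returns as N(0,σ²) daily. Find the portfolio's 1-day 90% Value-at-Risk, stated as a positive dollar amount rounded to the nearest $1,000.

σ_p² = 0.58²·2.04² + 0.42²·3.3² + 2·0.27·0.58·0.42·2.04·3.3 = 4.2065 (%²).
σ_p = √4.2065 = 2.051%.
At 90%, z = 1.282.
VaR = 1.282 × 2.051% = 2.629%; on $30,000,000 that is $788,700.

$789,000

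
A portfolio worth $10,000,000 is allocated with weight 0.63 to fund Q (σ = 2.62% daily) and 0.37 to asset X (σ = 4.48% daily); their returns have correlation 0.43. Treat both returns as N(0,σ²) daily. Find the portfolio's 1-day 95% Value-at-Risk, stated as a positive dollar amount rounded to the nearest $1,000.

$460,000

σ_p² = 0.63²·2.62² + 0.37²·4.48² + 2·0.43·0.63·0.37·2.62·4.48 = 7.8251 (%²).
σ_p = √7.8251 = 2.797%.
At 95%, z = 1.645.
VaR = 1.645 × 2.797% = 4.601%; on $10,000,000 that is $460,100.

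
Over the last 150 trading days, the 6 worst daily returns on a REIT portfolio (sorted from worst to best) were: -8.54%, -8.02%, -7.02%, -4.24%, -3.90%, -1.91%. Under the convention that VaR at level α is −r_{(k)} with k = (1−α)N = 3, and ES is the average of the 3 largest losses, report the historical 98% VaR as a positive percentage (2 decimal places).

k = 3; the 3rd lowest return is -7.02%, so VaR = 7.02%.

7.02%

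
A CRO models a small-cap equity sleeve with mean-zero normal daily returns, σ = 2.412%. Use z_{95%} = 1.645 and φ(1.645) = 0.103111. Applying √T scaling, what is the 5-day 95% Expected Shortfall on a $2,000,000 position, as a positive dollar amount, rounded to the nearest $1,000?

$222,000

σ_{5d} = 2.412% × √5 = 5.393%.
ES multiplier = φ(z)/(1−α) = 0.103111/0.05 = 2.062.
ES = 5.393% × 2.062 = 11.120%; on $2,000,000: $222,400.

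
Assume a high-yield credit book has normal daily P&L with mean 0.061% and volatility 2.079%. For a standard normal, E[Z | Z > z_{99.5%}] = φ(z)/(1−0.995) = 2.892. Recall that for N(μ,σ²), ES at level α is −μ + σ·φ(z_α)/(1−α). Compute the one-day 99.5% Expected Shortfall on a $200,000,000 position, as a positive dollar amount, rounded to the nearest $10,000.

$11,900,000

ES = −(0.061%) + 2.079% × 2.892 = 5.951%.
On $200,000,000: 0.05951 × $200,000,000 = $11,902,000.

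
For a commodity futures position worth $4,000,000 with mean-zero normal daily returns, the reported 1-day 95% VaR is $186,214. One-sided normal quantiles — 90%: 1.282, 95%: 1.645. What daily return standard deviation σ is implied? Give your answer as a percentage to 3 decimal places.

2.830%

VaR as a fraction: $186,214 / $4,000,000 = 4.655%.
σ = VaR / z = 4.655% / 1.645 = 2.830%.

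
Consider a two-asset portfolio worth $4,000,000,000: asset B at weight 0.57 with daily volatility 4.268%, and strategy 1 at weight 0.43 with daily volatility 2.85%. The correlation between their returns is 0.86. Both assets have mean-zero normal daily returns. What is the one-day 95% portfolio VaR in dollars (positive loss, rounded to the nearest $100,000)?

σ_p² = 0.57²·4.268² + 0.43²·2.85² + 2·0.86·0.57·0.43·4.268·2.85 = 12.5481 (%²).
σ_p = √12.5481 = 3.542%.
At 95%, z = 1.645.
VaR = 1.645 × 3.542% = 5.827%; on $4,000,000,000 that is $233,080,000.

$233,100,000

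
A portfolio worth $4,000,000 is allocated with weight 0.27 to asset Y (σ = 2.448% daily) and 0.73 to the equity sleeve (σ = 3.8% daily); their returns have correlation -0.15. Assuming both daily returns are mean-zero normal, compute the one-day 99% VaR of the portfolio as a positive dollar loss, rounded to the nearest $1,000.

σ_p² = 0.27²·2.448² + 0.73²·3.8² + 2·-0.15·0.27·0.73·2.448·3.8 = 7.5819 (%²).
σ_p = √7.5819 = 2.754%.
At 99%, z = 2.326.
VaR = 2.326 × 2.754% = 6.406%; on $4,000,000 that is $256,240.

$256,000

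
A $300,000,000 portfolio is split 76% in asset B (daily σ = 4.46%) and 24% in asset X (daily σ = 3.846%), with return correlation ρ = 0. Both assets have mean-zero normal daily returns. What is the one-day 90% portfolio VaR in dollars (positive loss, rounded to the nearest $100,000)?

σ_p² = 0.76²·4.46² + 0.24²·3.846² + 2·0·0.76·0.24·4.46·3.846 = 12.3414 (%²).
σ_p = √12.3414 = 3.513%.
At 90%, z = 1.282.
VaR = 1.282 × 3.513% = 4.504%; on $300,000,000 that is $13,512,000.

$13,500,000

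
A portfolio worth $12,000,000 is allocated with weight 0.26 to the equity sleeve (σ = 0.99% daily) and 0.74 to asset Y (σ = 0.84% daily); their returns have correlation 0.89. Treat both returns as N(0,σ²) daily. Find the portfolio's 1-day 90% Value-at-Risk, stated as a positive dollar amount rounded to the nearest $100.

σ_p² = 0.26²·0.99² + 0.74²·0.84² + 2·0.89·0.26·0.74·0.99·0.84 = 0.7374 (%²).
σ_p = √0.7374 = 0.859%.
At 90%, z = 1.282.
VaR = 1.282 × 0.859% = 1.101%; on $12,000,000 that is $132,120.

$132,100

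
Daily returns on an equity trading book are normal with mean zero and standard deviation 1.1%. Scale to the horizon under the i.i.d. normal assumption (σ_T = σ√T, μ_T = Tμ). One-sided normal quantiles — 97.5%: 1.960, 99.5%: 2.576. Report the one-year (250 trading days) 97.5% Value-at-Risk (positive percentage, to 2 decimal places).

34.09%

σ_{250d} = 1.1% × √250 = 17.393%.
VaR = 1.960 × 17.393% = 34.090%.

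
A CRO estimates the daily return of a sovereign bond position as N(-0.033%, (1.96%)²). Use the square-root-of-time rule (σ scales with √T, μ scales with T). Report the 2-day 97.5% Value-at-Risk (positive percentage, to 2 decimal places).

At 97.5%, z = 1.960.
σ_{2d} = 1.96% × √2 = 2.772%; μ_{2d} = 2 × -0.033% = -0.066%.
VaR = −(-0.066%) + 1.960 × 2.772% = 5.499%.

5.50%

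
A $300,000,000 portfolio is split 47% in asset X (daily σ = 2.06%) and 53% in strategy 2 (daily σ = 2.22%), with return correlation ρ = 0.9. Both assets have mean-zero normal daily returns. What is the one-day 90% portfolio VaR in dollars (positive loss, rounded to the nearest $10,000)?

σ_p² = 0.47²·2.06² + 0.53²·2.22² + 2·0.9·0.47·0.53·2.06·2.22 = 4.3723 (%²).
σ_p = √4.3723 = 2.091%.
At 90%, z = 1.282.
VaR = 1.282 × 2.091% = 2.681%; on $300,000,000 that is $8,043,000.

$8,040,000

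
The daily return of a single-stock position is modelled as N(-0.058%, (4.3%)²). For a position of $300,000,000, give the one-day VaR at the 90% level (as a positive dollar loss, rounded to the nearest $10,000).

At 90% one-sided, z = 1.282.
VaR = −μ + z·σ = −(-0.058%) + 1.282 × 4.3% = 5.571%.
On $300,000,000: 0.05571 × $300,000,000 = $16,713,000.

$16,710,000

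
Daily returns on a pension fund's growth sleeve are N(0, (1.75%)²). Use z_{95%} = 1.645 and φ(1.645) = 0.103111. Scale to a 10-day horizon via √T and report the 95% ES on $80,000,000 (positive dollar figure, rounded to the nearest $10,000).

$9,130,000

σ_{10d} = 1.75% × √10 = 5.534%.
ES multiplier = φ(z)/(1−α) = 0.103111/0.05 = 2.062.
ES = 5.534% × 2.062 = 11.411%; on $80,000,000: $9,128,800.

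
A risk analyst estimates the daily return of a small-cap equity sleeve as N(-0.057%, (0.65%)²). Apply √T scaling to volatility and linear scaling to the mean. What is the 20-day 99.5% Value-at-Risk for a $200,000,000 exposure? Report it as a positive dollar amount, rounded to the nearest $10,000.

$17,260,000

At 99.5%, z = 2.576.
σ_{20d} = 0.65% × √20 = 2.907%; μ_{20d} = 20 × -0.057% = -1.140%.
VaR = −(-1.140%) + 2.576 × 2.907% = 8.628%.
On $200,000,000: 0.08628 × $200,000,000 = $17,256,000.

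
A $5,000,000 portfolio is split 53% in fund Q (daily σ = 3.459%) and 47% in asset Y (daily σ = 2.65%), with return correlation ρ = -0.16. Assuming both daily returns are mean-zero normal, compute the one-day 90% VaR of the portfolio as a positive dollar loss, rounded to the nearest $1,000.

σ_p² = 0.53²·3.459² + 0.47²·2.65² + 2·-0.16·0.53·0.47·3.459·2.65 = 4.1815 (%²).
σ_p = √4.1815 = 2.045%.
At 90%, z = 1.282.
VaR = 1.282 × 2.045% = 2.622%; on $5,000,000 that is $131,100.

$131,000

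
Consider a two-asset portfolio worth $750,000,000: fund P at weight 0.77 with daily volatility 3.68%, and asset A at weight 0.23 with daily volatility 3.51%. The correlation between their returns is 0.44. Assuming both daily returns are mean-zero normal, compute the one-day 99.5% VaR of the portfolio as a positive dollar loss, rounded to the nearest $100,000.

σ_p² = 0.77²·3.68² + 0.23²·3.51² + 2·0.44·0.77·0.23·3.68·3.51 = 10.6941 (%²).
σ_p = √10.6941 = 3.270%.
At 99.5%, z = 2.576.
VaR = 2.576 × 3.270% = 8.424%; on $750,000,000 that is $63,180,000.

$63,200,000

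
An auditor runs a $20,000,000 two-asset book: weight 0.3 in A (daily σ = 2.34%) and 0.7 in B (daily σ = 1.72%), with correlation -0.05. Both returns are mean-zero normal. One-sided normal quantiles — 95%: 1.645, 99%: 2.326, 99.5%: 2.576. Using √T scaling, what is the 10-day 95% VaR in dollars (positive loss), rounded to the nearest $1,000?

$1,418,000

σ_p = √(0.3²·2.34² + 0.7²·1.72² + 2·-0.05·0.3·0.7·2.34·1.72) = 1.363%.
σ_{10d} = 1.363% × √10 = 4.310%.
VaR = 1.645 × 4.310% = 7.090%; on $20,000,000 that is $1,418,000.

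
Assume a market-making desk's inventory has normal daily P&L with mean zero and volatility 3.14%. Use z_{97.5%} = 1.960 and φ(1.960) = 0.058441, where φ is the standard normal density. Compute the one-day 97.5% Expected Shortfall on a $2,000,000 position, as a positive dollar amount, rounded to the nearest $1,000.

$147,000

Tail multiplier: φ(z)/(1−α) = 0.058441 / 0.025 = 2.338.
ES = 3.14% × 2.338 = 7.341%.
On $2,000,000: 0.07341 × $2,000,000 = $146,820.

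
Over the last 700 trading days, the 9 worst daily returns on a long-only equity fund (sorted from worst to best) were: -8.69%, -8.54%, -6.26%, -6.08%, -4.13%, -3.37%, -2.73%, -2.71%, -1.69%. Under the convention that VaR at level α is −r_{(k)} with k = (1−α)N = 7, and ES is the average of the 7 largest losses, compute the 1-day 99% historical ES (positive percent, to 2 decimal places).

5.69%

The 7 worst returns sum to -39.80%.
ES = −(-39.80%) / 7 = 5.6857…% ≈ 5.69%.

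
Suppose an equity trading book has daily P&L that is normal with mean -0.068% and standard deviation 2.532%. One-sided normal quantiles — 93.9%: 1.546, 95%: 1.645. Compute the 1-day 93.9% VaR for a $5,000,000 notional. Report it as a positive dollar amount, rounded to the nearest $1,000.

VaR = −μ + z·σ = −(-0.068%) + 1.546 × 2.532% = 3.982%.
On $5,000,000: 0.03982 × $5,000,000 = $199,100.

$199,000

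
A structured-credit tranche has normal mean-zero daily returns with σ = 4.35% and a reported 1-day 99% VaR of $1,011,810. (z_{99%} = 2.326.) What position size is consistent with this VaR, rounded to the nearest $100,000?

$10,000,000

VaR as a fraction of value: z·σ = 2.326 × 4.35% = 10.1181%.
Position = $1,011,810 / 0.101181 = $10,000,000.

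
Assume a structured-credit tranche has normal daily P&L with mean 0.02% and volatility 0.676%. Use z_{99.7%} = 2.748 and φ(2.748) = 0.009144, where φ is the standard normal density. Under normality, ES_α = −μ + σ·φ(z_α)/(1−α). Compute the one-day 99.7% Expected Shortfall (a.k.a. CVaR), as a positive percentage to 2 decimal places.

Tail multiplier: φ(z)/(1−α) = 0.009144 / 0.003 = 3.048.
ES = −(0.02%) + 0.676% × 3.048 = 2.040%.

2.04%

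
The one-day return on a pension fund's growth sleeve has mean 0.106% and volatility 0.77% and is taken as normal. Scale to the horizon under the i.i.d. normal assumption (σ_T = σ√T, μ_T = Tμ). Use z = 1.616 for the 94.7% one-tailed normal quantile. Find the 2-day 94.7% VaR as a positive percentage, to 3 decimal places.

1.548%

σ_{2d} = 0.77% × √2 = 1.089%; μ_{2d} = 2 × 0.106% = 0.212%.
VaR = −(0.212%) + 1.616 × 1.089% = 1.548%.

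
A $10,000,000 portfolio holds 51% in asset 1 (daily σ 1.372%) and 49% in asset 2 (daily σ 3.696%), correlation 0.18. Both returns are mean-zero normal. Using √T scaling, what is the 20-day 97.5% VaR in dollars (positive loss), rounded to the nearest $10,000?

$1,800,000

σ_p = √(0.51²·1.372² + 0.49²·3.696² + 2·0.18·0.51·0.49·1.372·3.696) = 2.056%.
σ_{20d} = 2.056% × √20 = 9.195%.
z(97.5%) = 1.960.
VaR = 1.960 × 9.195% = 18.022%; on $10,000,000 that is $1,802,200.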